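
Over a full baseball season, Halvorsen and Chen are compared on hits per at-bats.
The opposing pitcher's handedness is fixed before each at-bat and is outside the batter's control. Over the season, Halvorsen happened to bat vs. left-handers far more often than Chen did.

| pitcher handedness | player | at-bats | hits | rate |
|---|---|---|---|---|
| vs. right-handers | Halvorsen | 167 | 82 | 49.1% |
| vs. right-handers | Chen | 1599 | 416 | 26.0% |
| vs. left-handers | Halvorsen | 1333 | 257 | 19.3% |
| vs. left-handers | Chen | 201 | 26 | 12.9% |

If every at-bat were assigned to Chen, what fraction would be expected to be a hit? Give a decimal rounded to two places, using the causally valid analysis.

0.20

Since pitcher handedness is a pre-existing factor (not a product of the player) and it affects the outcome on its own, it is a confounder. The stratified rates, not the pooled rate, identify the causal effect.
Standardising Chen to the population pitcher handedness mix: 0.535·416/1599 + 0.465·26/201 = 0.199.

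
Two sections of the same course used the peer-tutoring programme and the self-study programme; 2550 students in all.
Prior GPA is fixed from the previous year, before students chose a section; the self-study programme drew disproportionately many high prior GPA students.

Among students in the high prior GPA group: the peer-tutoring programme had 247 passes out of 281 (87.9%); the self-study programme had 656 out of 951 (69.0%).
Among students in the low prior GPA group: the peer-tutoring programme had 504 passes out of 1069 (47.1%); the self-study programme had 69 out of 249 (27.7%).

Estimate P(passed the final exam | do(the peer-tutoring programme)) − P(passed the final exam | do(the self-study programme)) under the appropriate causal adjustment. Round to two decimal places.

+0.19

Within every prior GPA band level the peer-tutoring programme has the higher rate, yet pooled the self-study programme does — Simpson's reversal.
Since prior GPA band is a pre-existing factor (not a product of the teaching method) and it affects the outcome on its own, it is a confounder. The stratified rates, not the pooled rate, identify the causal effect.
Adjusting over the population distribution of prior GPA band: 0.483·(0.879−0.690) + 0.517·(0.471−0.277) = +0.192.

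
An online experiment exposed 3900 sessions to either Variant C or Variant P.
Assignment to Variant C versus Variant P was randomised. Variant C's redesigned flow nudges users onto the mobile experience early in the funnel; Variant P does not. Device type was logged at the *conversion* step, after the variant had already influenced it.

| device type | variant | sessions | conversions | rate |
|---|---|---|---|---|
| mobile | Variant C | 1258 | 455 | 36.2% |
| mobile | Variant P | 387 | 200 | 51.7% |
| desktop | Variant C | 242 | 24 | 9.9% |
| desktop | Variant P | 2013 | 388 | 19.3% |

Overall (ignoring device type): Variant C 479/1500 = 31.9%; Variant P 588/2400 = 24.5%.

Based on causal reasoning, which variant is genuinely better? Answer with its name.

The device type-specific comparison favours Variant P throughout, but the pooled figures favour Variant C. The question is whether to condition on device type.
Device type here is a post-treatment variable shaped by the variant; conditioning on it would introduce bias rather than remove it. The overall comparison is the causal one.
Pooled: Variant C 31.9% vs Variant P 24.5%; Variant C is higher overall.

Variant C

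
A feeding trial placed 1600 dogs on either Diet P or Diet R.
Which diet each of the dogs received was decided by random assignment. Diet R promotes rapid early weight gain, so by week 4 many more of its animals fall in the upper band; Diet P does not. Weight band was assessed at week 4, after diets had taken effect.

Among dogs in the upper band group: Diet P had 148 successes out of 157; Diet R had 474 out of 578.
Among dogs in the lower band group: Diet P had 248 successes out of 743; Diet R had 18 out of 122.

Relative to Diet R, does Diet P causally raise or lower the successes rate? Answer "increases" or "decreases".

The distribution of week-4 weight band is itself part of what the diet does — it is an intermediate outcome. Holding it fixed would remove that part of the effect; the total effect is the pooled difference.
Pooled: Diet P 44.0% vs Diet R 70.3%; Diet R is higher overall.

decreases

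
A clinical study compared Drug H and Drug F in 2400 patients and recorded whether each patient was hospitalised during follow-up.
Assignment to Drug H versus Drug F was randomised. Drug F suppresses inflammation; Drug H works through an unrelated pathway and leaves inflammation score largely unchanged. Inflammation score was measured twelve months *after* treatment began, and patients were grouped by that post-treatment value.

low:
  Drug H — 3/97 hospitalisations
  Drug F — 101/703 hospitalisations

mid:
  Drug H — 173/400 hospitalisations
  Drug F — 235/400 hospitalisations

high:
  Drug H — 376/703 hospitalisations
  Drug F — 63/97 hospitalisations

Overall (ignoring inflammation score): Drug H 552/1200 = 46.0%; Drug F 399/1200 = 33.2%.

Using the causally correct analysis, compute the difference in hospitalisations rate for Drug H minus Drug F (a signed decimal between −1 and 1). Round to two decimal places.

Within every inflammation score level Drug H has the lower rate, yet pooled Drug F does — Simpson's reversal.
Because the drug influences inflammation score, inflammation score is a post-treatment mediator, not a confounder. Stratifying on it would bias the estimate; the causal effect is the crude pooled difference.
The causal difference is the pooled difference: 0.460 − 0.333 = +0.128.

+0.13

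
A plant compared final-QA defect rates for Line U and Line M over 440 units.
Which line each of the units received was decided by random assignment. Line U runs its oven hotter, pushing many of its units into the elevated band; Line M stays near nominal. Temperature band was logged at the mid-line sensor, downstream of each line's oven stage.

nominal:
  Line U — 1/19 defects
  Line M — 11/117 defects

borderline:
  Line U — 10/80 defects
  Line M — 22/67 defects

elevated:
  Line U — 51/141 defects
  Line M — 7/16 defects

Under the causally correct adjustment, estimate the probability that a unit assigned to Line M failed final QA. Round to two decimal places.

0.20

In-process temperature band is recorded after the line and is itself shifted by it — it sits on the causal path from line to outcome. Conditioning on a mediator would strip out part of the effect we want; the pooled comparison gives the total causal effect.
So P(outcome | do(Line M)) is just the pooled rate for Line M: 40/200 = 0.200.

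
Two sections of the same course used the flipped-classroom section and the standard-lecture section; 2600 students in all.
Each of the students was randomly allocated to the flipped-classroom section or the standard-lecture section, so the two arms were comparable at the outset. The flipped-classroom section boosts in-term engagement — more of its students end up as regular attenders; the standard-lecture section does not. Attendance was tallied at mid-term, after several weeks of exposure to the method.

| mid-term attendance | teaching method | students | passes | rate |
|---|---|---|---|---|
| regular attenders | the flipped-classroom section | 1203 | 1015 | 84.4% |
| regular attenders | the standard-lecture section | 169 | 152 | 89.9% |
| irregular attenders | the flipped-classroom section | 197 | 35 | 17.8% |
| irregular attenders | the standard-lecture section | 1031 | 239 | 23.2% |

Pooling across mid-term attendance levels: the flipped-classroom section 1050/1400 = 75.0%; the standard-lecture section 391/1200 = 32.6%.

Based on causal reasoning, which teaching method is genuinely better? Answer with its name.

The distribution of mid-term attendance is itself part of what the teaching method does — it is an intermediate outcome. Holding it fixed would remove that part of the effect; the total effect is the pooled difference.
Pooled: the flipped-classroom section 75.0% vs the standard-lecture section 32.6%; the flipped-classroom section is higher overall.

the flipped-classroom section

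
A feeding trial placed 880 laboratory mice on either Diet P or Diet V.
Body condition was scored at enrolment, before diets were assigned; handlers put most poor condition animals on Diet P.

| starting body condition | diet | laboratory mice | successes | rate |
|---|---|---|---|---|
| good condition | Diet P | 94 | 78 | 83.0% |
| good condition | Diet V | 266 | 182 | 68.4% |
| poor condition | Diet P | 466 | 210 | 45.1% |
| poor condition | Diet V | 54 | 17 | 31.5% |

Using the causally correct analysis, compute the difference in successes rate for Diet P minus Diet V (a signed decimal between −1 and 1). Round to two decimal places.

Starting body condition satisfies the back-door criterion: it is not a descendant of the diet, and it blocks the spurious path from diet to outcome. Adjusting for it (i.e., using the within-starting body condition rates) gives the causal effect.
Adjusting over the population distribution of starting body condition: 0.409·(0.830−0.684) + 0.591·(0.451−0.315) = +0.140.

+0.14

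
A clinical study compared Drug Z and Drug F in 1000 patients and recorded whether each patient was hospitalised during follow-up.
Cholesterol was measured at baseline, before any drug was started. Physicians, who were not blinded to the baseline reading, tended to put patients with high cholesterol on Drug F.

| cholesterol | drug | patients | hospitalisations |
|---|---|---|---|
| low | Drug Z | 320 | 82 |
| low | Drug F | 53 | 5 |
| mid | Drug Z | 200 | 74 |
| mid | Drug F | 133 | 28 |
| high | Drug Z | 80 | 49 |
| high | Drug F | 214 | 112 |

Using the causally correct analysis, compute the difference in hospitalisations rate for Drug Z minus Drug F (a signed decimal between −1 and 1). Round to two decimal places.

+0.14

The stratified and pooled comparisons disagree (Drug F wins within each cholesterol; Drug Z wins overall), so the answer turns on the causal role of cholesterol.
Cholesterol satisfies the back-door criterion: it is not a descendant of the drug, and it blocks the spurious path from drug to outcome. Adjusting for it (i.e., using the within-cholesterol rates) gives the causal effect.
Adjusting over the population distribution of cholesterol: 0.373·(0.256−0.094) + 0.333·(0.370−0.211) + 0.294·(0.613−0.523) = +0.140.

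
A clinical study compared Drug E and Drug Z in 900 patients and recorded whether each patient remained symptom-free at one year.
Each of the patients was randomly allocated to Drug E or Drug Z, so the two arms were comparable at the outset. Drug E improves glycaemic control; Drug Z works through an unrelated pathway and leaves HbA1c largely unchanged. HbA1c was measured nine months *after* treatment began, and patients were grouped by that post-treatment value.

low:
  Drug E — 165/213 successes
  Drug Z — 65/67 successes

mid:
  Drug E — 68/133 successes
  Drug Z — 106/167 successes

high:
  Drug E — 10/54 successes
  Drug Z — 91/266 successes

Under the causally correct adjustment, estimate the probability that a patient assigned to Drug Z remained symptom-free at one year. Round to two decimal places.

0.52

Stratifying would compare drugs among patients the drugs themselves sorted into HbA1c groups — a form of selection on an intermediate. The unconditioned pooled rates give the total causal effect.
So P(outcome | do(Drug Z)) is just the pooled rate for Drug Z: 262/500 = 0.524.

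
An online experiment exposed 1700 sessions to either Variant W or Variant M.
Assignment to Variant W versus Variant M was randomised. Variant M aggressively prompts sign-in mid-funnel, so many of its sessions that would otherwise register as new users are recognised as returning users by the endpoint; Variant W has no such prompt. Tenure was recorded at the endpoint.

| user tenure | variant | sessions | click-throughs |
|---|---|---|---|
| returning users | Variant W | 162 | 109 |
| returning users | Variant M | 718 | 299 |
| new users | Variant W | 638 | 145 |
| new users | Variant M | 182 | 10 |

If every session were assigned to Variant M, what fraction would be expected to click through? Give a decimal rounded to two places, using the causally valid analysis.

0.34

Within every user tenure level Variant W has the higher rate, yet pooled Variant M does — Simpson's reversal.
User tenure is downstream of the variant. One should not condition on a consequence of treatment, so the overall rates are the right comparison.
So P(outcome | do(Variant M)) is just the pooled rate for Variant M: 309/900 = 0.343.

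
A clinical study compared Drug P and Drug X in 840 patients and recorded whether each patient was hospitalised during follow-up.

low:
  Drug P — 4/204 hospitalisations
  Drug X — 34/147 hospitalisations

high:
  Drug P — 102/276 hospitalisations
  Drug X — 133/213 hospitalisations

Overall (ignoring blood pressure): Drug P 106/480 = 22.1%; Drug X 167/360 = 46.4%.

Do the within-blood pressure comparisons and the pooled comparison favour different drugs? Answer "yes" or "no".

no

Within each blood pressure level (low 2.0% vs 23.1%; high 37.0% vs 62.4%), Drug P has the lower rate every time. Pooled: 22.1% vs 46.4% — Drug P has the lower rate overall. They agree.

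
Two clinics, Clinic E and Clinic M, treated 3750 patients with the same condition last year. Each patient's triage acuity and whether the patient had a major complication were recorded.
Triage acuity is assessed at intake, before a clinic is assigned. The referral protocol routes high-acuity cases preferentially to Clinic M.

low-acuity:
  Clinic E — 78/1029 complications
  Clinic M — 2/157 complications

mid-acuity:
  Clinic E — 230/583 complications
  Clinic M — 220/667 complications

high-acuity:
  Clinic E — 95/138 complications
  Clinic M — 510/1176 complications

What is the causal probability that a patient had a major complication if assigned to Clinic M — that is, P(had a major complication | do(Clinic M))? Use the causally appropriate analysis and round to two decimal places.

The triage acuity-specific comparison favours Clinic M throughout, but the pooled figures favour Clinic E. The question is whether to condition on triage acuity.
Nothing the clinic does changes triage acuity; the imbalance is an allocation artefact. With triage acuity also predicting the outcome, the pooled figure is confounded, and the within-stratum comparison is the causal one.
Standardising Clinic M to the population triage acuity mix: 0.316·2/157 + 0.333·220/667 + 0.350·510/1176 = 0.266.

0.27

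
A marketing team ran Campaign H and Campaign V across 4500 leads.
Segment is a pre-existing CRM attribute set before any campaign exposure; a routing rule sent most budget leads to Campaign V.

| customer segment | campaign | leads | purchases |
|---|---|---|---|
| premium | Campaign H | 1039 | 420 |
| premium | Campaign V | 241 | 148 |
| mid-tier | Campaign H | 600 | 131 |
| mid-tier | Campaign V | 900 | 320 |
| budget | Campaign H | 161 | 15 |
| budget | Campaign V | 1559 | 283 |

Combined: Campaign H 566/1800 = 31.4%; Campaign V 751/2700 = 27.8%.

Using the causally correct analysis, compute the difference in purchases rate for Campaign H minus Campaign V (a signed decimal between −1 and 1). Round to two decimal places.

Nothing the campaign does changes customer segment; the imbalance is an allocation artefact. With customer segment also predicting the outcome, the pooled figure is confounded, and the within-stratum comparison is the causal one.
Adjusting over the population distribution of customer segment: 0.284·(0.404−0.614) + 0.333·(0.218−0.356) + 0.382·(0.093−0.182) = -0.139.

-0.14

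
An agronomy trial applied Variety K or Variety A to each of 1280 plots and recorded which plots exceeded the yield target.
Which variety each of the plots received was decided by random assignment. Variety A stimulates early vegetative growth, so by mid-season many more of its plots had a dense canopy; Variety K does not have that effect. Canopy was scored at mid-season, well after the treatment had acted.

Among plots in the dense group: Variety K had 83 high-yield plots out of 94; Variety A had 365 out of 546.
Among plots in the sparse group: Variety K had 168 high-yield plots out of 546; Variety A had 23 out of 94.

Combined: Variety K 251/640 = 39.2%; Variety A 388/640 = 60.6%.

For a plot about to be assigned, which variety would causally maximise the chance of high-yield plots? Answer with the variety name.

Mid-season canopy lies on the pathway variety → mid-season canopy → outcome, so adjusting for it blocks the indirect effect. For the total causal effect of variety, use the unadjusted pooled rates.
Pooled: Variety K 39.2% vs Variety A 60.6%; Variety A is higher overall.

Variety A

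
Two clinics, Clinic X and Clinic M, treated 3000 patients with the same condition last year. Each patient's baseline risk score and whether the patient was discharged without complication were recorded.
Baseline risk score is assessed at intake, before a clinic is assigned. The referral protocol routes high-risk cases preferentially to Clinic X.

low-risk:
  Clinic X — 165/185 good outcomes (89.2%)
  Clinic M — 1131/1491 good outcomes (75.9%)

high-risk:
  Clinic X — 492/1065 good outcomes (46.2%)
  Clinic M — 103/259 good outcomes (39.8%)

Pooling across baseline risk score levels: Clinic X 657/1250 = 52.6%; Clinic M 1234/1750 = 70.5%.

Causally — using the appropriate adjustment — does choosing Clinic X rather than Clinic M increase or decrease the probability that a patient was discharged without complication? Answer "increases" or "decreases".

increases

Within every baseline risk score level Clinic X has the higher rate, yet pooled Clinic M does — Simpson's reversal.
Baseline risk score is set before the clinic has any effect — it is not caused by the clinic — and it independently drives the outcome. That makes it a confounder, so the causal comparison is within baseline risk score levels.
Within each level — low-risk: 89.2% vs 75.9%; high-risk: 46.2% vs 39.8% — Clinic X is higher every time.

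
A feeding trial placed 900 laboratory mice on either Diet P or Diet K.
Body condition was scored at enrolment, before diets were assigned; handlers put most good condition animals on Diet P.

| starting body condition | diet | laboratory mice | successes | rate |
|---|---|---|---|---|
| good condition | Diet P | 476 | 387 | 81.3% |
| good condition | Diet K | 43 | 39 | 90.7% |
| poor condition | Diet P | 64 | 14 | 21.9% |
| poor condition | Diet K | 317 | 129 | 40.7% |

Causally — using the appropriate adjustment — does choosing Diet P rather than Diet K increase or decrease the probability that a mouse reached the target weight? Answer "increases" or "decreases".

decreases

The imbalance in starting body condition arose from how laboratory mice were allocated, not from anything the diet did; and starting body condition independently affects the outcome. The pooled gap is confounded — condition on starting body condition.
Within each level — good condition: 81.3% vs 90.7%; poor condition: 21.9% vs 40.7% — Diet K is higher every time.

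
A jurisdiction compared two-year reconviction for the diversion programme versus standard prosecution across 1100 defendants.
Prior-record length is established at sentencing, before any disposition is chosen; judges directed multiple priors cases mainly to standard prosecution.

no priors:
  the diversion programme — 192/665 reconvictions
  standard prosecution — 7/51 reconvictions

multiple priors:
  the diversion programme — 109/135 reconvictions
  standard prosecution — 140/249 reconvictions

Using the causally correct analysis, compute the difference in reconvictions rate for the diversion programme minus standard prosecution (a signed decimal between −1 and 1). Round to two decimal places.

The stratified and pooled comparisons disagree (standard prosecution wins within each prior-record length; the diversion programme wins overall), so the answer turns on the causal role of prior-record length.
Nothing the disposition does changes prior-record length; the imbalance is an allocation artefact. With prior-record length also predicting the outcome, the pooled figure is confounded, and the within-stratum comparison is the causal one.
Adjusting over the population distribution of prior-record length: 0.651·(0.289−0.137) + 0.349·(0.807−0.562) = +0.184.

+0.18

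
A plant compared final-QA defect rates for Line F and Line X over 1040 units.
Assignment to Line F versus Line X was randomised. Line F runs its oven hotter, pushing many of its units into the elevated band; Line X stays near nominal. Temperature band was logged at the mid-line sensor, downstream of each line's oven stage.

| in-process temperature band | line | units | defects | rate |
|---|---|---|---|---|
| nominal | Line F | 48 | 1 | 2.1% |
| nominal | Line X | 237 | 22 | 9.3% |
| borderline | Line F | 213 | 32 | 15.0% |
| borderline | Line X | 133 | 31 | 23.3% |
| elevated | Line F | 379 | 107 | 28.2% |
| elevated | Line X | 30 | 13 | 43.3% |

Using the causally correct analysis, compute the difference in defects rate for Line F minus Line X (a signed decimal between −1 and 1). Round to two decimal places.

Within every in-process temperature band level Line F has the lower rate, yet pooled Line X does — Simpson's reversal.
In-process temperature band lies on the pathway line → in-process temperature band → outcome, so adjusting for it blocks the indirect effect. For the total causal effect of line, use the unadjusted pooled rates.
The causal difference is the pooled difference: 0.219 − 0.165 = +0.054.

+0.05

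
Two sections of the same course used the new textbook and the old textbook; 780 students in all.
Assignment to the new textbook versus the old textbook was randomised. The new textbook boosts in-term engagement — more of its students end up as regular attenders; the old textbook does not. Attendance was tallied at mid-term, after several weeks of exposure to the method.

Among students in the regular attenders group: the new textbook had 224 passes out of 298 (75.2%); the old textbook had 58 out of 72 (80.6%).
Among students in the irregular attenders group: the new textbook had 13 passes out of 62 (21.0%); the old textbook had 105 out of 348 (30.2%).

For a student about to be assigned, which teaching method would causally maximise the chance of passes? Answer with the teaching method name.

the new textbook

Because the teaching method influences mid-term attendance, mid-term attendance is a post-treatment mediator, not a confounder. Stratifying on it would bias the estimate; the causal effect is the crude pooled difference.
Pooled: the new textbook 65.8% vs the old textbook 38.8%; the new textbook is higher overall.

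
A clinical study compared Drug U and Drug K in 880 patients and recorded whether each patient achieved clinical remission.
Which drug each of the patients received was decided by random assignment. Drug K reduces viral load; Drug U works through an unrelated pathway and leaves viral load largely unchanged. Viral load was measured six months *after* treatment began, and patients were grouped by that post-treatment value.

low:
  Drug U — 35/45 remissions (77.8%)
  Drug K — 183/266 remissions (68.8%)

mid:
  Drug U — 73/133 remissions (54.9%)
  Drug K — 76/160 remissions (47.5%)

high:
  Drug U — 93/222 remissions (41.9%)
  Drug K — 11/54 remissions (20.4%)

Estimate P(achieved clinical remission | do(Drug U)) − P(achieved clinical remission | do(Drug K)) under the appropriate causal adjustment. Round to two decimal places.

The stratified and pooled comparisons disagree (Drug U wins within each viral load; Drug K wins overall), so the answer turns on the causal role of viral load.
Viral load is downstream of the drug. One should not condition on a consequence of treatment, so the overall rates are the right comparison.
The causal difference is the pooled difference: 0.502 − 0.562 = -0.060.

-0.06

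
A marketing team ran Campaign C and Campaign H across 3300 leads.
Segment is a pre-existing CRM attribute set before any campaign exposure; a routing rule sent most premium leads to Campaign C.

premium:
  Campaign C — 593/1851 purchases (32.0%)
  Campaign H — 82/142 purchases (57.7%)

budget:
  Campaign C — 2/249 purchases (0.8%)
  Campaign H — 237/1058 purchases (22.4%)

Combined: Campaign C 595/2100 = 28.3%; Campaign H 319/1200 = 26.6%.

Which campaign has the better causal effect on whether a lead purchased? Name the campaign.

The customer segment-specific comparison favours Campaign H throughout, but the pooled figures favour Campaign C. The question is whether to condition on customer segment.
Since customer segment is a pre-existing factor (not a product of the campaign) and it affects the outcome on its own, it is a confounder. The stratified rates, not the pooled rate, identify the causal effect.
Within each level — premium: 32.0% vs 57.7%; budget: 0.8% vs 22.4% — Campaign H is higher every time.

Campaign H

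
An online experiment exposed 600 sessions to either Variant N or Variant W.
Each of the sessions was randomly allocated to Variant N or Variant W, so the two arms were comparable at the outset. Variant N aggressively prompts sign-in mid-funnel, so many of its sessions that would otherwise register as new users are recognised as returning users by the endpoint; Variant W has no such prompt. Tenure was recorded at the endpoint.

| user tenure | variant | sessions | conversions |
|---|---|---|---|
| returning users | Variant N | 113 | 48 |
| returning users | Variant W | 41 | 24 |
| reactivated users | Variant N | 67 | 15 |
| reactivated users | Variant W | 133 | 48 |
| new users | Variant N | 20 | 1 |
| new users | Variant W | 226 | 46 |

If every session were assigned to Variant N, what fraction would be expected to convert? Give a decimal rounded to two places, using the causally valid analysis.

0.32

User tenure is recorded after the variant and is itself shifted by it — it sits on the causal path from variant to outcome. Conditioning on a mediator would strip out part of the effect we want; the pooled comparison gives the total causal effect.
So P(outcome | do(Variant N)) is just the pooled rate for Variant N: 64/200 = 0.320.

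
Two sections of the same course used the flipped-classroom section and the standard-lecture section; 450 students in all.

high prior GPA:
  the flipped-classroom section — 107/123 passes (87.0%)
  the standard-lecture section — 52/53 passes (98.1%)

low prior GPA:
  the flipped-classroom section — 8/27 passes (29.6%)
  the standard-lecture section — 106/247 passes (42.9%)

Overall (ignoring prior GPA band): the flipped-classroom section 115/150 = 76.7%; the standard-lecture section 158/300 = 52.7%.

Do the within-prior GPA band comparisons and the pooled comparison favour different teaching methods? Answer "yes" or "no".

yes

Within each prior GPA band level (high prior GPA 87.0% vs 98.1%; low prior GPA 29.6% vs 42.9%), the standard-lecture section has the higher rate every time. Pooled: 76.7% vs 52.7% — the flipped-classroom section has the higher rate overall. The two comparisons disagree.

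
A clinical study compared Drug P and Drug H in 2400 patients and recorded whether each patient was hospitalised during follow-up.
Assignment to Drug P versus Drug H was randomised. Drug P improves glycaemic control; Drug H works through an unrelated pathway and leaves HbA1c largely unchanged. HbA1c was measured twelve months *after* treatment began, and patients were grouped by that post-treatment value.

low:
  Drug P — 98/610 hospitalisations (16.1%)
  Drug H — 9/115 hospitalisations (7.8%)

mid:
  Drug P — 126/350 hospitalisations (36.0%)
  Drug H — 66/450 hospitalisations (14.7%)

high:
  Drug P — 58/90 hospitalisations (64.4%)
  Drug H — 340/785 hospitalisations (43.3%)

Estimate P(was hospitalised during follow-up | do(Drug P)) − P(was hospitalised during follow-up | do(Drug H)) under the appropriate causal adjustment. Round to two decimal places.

-0.04

HbA1c here is a post-treatment variable shaped by the drug; conditioning on it would introduce bias rather than remove it. The overall comparison is the causal one.
The causal difference is the pooled difference: 0.269 − 0.307 = -0.039.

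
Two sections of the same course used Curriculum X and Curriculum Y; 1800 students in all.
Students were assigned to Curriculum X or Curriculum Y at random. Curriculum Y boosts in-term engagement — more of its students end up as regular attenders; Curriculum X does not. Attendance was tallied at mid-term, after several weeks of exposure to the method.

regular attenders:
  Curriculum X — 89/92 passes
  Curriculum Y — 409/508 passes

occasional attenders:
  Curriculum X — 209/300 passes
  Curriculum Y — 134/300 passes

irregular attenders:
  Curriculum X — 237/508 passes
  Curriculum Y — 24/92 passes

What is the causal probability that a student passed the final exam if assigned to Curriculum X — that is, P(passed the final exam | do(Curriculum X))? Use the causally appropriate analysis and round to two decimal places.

0.59

Mid-term attendance lies on the pathway teaching method → mid-term attendance → outcome, so adjusting for it blocks the indirect effect. For the total causal effect of teaching method, use the unadjusted pooled rates.
So P(outcome | do(Curriculum X)) is just the pooled rate for Curriculum X: 535/900 = 0.594.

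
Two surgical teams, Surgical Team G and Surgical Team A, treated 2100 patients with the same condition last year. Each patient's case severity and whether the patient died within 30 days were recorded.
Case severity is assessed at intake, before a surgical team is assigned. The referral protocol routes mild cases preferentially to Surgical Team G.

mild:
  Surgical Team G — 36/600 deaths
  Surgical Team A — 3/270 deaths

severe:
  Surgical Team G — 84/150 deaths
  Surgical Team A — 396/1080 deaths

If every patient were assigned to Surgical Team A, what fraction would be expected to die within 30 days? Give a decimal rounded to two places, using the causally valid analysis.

0.22

The case severity-specific comparison favours Surgical Team A throughout, but the pooled figures favour Surgical Team G. The question is whether to condition on case severity.
Case severity satisfies the back-door criterion: it is not a descendant of the surgical team, and it blocks the spurious path from surgical team to outcome. Adjusting for it (i.e., using the within-case severity rates) gives the causal effect.
Standardising Surgical Team A to the population case severity mix: 0.414·3/270 + 0.586·396/1080 = 0.219.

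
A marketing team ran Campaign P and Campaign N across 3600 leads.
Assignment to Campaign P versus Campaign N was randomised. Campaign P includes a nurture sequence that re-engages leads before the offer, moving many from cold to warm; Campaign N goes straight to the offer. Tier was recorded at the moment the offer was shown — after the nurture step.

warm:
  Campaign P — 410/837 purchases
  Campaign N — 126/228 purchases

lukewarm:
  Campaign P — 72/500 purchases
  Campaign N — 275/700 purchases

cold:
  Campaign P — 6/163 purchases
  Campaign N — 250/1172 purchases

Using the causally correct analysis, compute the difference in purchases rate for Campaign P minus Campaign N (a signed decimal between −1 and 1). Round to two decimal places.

+0.02

Within every engagement tier level Campaign N has the higher rate, yet pooled Campaign P does — Simpson's reversal.
Stratifying would compare campaigns among leads the campaigns themselves sorted into engagement tier groups — a form of selection on an intermediate. The unconditioned pooled rates give the total causal effect.
The causal difference is the pooled difference: 0.325 − 0.310 = +0.015.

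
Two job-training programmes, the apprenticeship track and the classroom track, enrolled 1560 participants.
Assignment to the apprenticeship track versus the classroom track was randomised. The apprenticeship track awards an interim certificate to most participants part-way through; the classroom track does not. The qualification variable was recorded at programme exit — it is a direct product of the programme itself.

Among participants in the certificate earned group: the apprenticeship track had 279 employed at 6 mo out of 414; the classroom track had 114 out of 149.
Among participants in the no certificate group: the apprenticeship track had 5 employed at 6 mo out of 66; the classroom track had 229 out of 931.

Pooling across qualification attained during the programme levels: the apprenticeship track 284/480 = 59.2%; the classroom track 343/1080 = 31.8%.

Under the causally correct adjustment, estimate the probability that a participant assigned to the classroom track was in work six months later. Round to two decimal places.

0.32

Qualification attained during the programme is downstream of the programme. One should not condition on a consequence of treatment, so the overall rates are the right comparison.
So P(outcome | do(the classroom track)) is just the pooled rate for the classroom track: 343/1080 = 0.318.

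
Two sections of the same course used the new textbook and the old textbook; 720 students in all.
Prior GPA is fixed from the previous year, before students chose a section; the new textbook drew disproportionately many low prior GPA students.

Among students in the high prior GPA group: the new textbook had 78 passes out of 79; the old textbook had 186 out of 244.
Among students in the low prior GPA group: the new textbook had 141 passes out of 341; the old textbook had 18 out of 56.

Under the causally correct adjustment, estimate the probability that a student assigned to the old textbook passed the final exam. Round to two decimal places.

Prior GPA band differs across teaching methods for reasons unrelated to any effect of the teaching method itself, and it separately predicts the outcome — a classic confounder. We must compare within prior GPA band levels.
Standardising the old textbook to the population prior GPA band mix: 0.449·186/244 + 0.551·18/56 = 0.519.

0.52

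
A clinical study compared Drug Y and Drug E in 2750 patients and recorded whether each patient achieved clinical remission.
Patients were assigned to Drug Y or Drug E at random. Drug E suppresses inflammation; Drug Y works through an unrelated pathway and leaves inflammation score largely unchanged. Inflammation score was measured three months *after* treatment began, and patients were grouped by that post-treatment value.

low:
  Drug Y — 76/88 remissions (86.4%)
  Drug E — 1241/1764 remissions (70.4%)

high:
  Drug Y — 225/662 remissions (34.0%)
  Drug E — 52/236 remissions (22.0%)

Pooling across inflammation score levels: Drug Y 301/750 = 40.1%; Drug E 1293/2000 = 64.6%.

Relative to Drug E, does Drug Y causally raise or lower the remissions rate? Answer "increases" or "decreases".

decreases

Inflammation score lies on the pathway drug → inflammation score → outcome, so adjusting for it blocks the indirect effect. For the total causal effect of drug, use the unadjusted pooled rates.
Pooled: Drug Y 40.1% vs Drug E 64.6%; Drug E is higher overall.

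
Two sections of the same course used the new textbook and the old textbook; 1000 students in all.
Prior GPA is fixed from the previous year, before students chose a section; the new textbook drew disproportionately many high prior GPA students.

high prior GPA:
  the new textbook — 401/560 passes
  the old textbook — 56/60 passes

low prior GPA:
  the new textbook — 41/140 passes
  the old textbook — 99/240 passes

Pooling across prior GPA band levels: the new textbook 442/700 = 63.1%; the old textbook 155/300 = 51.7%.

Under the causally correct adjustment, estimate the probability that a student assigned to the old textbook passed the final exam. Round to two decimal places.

0.74

The prior GPA band-specific comparison favours the old textbook throughout, but the pooled figures favour the new textbook. The question is whether to condition on prior GPA band.
Nothing the teaching method does changes prior GPA band; the imbalance is an allocation artefact. With prior GPA band also predicting the outcome, the pooled figure is confounded, and the within-stratum comparison is the causal one.
Standardising the old textbook to the population prior GPA band mix: 0.620·56/60 + 0.380·99/240 = 0.735.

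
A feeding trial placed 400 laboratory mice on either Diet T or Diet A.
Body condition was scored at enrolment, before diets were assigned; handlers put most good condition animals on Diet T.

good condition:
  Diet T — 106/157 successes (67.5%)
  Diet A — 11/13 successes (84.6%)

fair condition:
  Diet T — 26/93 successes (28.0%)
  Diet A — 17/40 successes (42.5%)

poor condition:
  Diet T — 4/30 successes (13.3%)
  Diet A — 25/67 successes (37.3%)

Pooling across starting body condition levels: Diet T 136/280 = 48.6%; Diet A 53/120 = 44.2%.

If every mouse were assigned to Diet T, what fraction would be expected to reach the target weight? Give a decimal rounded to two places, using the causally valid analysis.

0.41

Within every starting body condition level Diet A has the higher rate, yet pooled Diet T does — Simpson's reversal.
The imbalance in starting body condition arose from how laboratory mice were allocated, not from anything the diet did; and starting body condition independently affects the outcome. The pooled gap is confounded — condition on starting body condition.
Standardising Diet T to the population starting body condition mix: 0.425·106/157 + 0.333·26/93 + 0.242·4/30 = 0.412.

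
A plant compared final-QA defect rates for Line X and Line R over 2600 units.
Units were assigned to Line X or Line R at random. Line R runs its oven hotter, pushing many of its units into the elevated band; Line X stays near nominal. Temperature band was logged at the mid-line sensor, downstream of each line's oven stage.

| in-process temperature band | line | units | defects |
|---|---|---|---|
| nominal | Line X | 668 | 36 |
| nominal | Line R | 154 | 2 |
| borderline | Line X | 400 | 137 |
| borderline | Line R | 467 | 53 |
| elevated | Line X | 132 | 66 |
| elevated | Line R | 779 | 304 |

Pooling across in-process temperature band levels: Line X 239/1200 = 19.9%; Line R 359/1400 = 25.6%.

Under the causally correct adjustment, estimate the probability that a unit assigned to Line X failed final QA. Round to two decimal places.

In-process temperature band lies on the pathway line → in-process temperature band → outcome, so adjusting for it blocks the indirect effect. For the total causal effect of line, use the unadjusted pooled rates.
So P(outcome | do(Line X)) is just the pooled rate for Line X: 239/1200 = 0.199.

0.20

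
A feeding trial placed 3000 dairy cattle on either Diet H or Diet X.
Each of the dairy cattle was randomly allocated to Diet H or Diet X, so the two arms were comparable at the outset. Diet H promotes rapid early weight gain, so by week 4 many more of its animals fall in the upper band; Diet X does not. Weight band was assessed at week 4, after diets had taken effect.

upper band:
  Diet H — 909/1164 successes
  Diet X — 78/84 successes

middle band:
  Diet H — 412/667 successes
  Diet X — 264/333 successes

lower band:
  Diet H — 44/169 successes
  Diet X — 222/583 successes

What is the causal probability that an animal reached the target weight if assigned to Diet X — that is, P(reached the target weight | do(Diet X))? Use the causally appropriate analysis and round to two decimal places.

Week-4 weight band lies on the pathway diet → week-4 weight band → outcome, so adjusting for it blocks the indirect effect. For the total causal effect of diet, use the unadjusted pooled rates.
So P(outcome | do(Diet X)) is just the pooled rate for Diet X: 564/1000 = 0.564.

0.56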